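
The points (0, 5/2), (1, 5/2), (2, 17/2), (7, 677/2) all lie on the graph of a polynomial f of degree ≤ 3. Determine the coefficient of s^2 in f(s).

0

Write f(s) = as^3 + bs^2 + cs + d. Substituting each data point gives a linear system:
  d = 5/2
  a + b + c + d = 5/2
  8a + 4b + 2c + d = 17/2
  343a + 49b + 7c + d = 677/2
Solving the system yields a = 1, b = 0, c = -1, d = 5/2.
So f(s) = s^3 - s + 5/2.
The coefficient of s^2 is 0.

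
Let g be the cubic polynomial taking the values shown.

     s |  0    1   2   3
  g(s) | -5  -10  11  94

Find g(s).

g(s) = 6s^3 - 5s^2 - 6s - 5

Using the Lagrange interpolation formula with nodes 0, 1, 2, 3:
  L_0(s) = (s - 1)(s - 2)(s - 3) / -6
  L_1(s) = s(s - 2)(s - 3) / 2
  L_2(s) = s(s - 1)(s - 3) / -2
  L_3(s) = s(s - 1)(s - 2) / 6
Then g(s) = -5·L_0(s) - 10·L_1(s) + 11·L_2(s) + 94·L_3(s).
Expanding and collecting terms gives g(s) = 6s^3 - 5s^2 - 6s - 5.
Check: g(3) = 94. ✓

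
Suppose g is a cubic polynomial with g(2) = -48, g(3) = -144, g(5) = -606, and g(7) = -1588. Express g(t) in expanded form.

Write g(t) = at^3 + bt^2 + ct + d. Substituting each data point gives a linear system:
  8a + 4b + 2c + d = -48
  27a + 9b + 3c + d = -144
  125a + 25b + 5c + d = -606
  343a + 49b + 7c + d = -1588
Solving the system yields a = -4, b = -5, c = 5, d = -6.
So g(t) = -4t³ - 5t² + 5t - 6.
Check: g(7) = -1588. ✓

g(t) = -4t^3 - 5t^2 + 5t - 6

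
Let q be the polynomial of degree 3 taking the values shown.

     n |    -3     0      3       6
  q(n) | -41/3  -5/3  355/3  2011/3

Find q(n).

Using the Lagrange interpolation formula with nodes -3, 0, 3, 6:
  L_0(n) = n(n - 3)(n - 6) / -162
  L_1(n) = (n + 3)(n - 3)(n - 6) / 54
  L_2(n) = (n + 3)n(n - 6) / -54
  L_3(n) = (n + 3)n(n - 3) / 162
Then q(n) = -41/3·L_0(n) - 5/3·L_1(n) + 355/3·L_2(n) + 2011/3·L_3(n).
Expanding and collecting terms gives q(n) = 2n^3 + 6n^2 + 4n - 5/3.
Check: q(3) = 355/3. ✓

q(n) = 2n^3 + 6n^2 + 4n - 5/3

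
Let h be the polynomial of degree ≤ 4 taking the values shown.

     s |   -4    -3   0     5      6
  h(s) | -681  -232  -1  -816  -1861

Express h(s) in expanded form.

h(s) = -2s^4 + 3s^3 + 2s^2 + 2s - 1

Write h(s) = as^4 + bs^3 + cs^2 + ds + e. Substituting each data point gives a linear system:
  256a - 64b + 16c - 4d + e = -681
  81a - 27b + 9c - 3d + e = -232
  e = -1
  625a + 125b + 25c + 5d + e = -816
  1296a + 216b + 36c + 6d + e = -1861
Solving the system yields a = -2, b = 3, c = 2, d = 2, e = -1.
So h(s) = -2s^4 + 3s^3 + 2s^2 + 2s - 1.
Check: h(-3) = -232. ✓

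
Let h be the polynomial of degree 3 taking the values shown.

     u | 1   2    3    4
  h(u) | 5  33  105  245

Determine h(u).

h(u) = 4u^3 - 2u^2 + 6u - 3

Write h(u) = au^3 + bu^2 + cu + d. Substituting each data point gives a linear system:
  a + b + c + d = 5
  8a + 4b + 2c + d = 33
  27a + 9b + 3c + d = 105
  64a + 16b + 4c + d = 245
Solving the system yields a = 4, b = -2, c = 6, d = -3.
So h(u) = 4u³ - 2u² + 6u - 3.
Check: h(2) = 33. ✓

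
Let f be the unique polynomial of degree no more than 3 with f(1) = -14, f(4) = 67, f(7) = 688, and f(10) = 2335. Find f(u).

f(u) = 3u^3 - 6u^2 - 6u - 5

Using the Lagrange interpolation formula with nodes 1, 4, 7, 10:
  L_0(u) = (u - 4)(u - 7)(u - 10) / -162
  L_1(u) = (u - 1)(u - 7)(u - 10) / 54
  L_2(u) = (u - 1)(u - 4)(u - 10) / -54
  L_3(u) = (u - 1)(u - 4)(u - 7) / 162
Then f(u) = -14·L_0(u) + 67·L_1(u) + 688·L_2(u) + 2335·L_3(u).
Expanding and collecting terms gives f(u) = 3u^3 - 6u^2 - 6u - 5.
Check: f(10) = 2335. ✓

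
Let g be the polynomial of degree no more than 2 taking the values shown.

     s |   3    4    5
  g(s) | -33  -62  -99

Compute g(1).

Forward differences of the values at s = 3, 4, 5:
  g  : -33  -62  -99
  Δ  : -29  -37
  Δ^2: -8
The second differences are constant, confirming degree 2.
Interpolating (Newton forward form) and evaluating at s = 1 gives g(1) = 1.

1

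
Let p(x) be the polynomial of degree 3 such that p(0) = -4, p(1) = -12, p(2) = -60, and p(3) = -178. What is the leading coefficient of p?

-5

Write p(x) = ax^3 + bx^2 + cx + d. Substituting each data point gives a linear system:
  d = -4
  a + b + c + d = -12
  8a + 4b + 2c + d = -60
  27a + 9b + 3c + d = -178
Solving the system yields a = -5, b = -5, c = 2, d = -4.
So p(x) = -5x^3 - 5x^2 + 2x - 4.
The leading coefficient is -5.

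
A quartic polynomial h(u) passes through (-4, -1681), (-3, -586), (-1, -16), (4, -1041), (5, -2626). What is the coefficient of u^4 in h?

-5

Write h(u) = au^4 + bu^3 + cu^2 + du + e. Substituting each data point gives a linear system:
  256a - 64b + 16c - 4d + e = -1681
  81a - 27b + 9c - 3d + e = -586
  a - b + c - d + e = -16
  256a + 64b + 16c + 4d + e = -1041
  625a + 125b + 25c + 5d + e = -2626
Solving the system yields a = -5, b = 5, c = -5, d = 0, e = -1.
So h(u) = -5u^4 + 5u^3 - 5u^2 - 1.
The leading coefficient is -5.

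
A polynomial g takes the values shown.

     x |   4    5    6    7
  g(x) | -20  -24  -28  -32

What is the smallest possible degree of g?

Forward differences of the values at x = 4, 5, 6, 7:
  g  : -20  -24  -28  -32
  Δ  : -4  -4  -4
  Δ^2: 0  0
  Δ^3: 0
The first differences are constant (-4) and nonzero, while all higher differences vanish, so the minimal degree is 1.

1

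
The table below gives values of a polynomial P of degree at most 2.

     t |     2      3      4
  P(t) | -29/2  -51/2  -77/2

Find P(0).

3/2

Write P(t) = at^2 + bt + c. Substituting each data point gives a linear system:
  4a + 2b + c = -29/2
  9a + 3b + c = -51/2
  16a + 4b + c = -77/2
Solving the system yields a = -1, b = -6, c = 3/2.
So P(t) = -t^2 - 6t + 3/2.
Then P(0) = 3/2.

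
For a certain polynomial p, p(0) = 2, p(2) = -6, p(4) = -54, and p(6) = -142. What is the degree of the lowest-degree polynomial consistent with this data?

Forward differences of the values at t = 0, 2, 4, 6:
  p  : 2  -6  -54  -142
  Δ  : -8  -48  -88
  Δ^2: -40  -40
  Δ^3: 0
The second differences are constant (-40) and nonzero, while all higher differences vanish, so the minimal degree is 2.

2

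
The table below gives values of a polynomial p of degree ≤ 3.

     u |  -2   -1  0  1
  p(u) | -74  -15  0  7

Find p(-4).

Using the Lagrange interpolation formula with nodes -2, -1, 0, 1:
  L_0(u) = (u + 1)u(u - 1) / -6
  L_1(u) = (u + 2)u(u - 1) / 2
  L_2(u) = (u + 2)(u + 1)(u - 1) / -2
  L_3(u) = (u + 2)(u + 1)u / 6
Then p(u) = -74·L_0(u) - 15·L_1(u) + 0·L_2(u) + 7·L_3(u).
Expanding and collecting terms gives p(u) = 6u^3 - 4u^2 + 5u.
Evaluating at u = -4: p(-4) = -468.

-468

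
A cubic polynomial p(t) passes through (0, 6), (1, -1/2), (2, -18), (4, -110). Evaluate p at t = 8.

-690

Write p(t) = at^3 + bt^2 + ct + d. Substituting each data point gives a linear system:
  d = 6
  a + b + c + d = -1/2
  8a + 4b + 2c + d = -18
  64a + 16b + 4c + d = -110
Solving the system yields a = -1, b = -5/2, c = -3, d = 6.
So p(t) = -t³ - (5/2)t² - 3t + 6.
Then p(8) = -690.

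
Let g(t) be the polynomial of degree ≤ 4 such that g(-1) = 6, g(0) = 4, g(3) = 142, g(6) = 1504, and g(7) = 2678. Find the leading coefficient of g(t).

1

Write g(t) = at^4 + bt^3 + ct^2 + dt + e. Substituting each data point gives a linear system:
  a - b + c - d + e = 6
  e = 4
  81a + 27b + 9c + 3d + e = 142
  1296a + 216b + 36c + 6d + e = 1504
  2401a + 343b + 49c + 7d + e = 2678
Solving the system yields a = 1, b = 0, c = 5, d = 4, e = 4.
So g(t) = t⁴ + 5t² + 4t + 4.
The leading coefficient is 1.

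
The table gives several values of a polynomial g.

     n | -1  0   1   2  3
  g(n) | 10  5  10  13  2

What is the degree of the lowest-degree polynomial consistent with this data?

Forward differences of the values at n = -1, 0, 1, 2, 3:
  g  : 10  5  10  13  2
  Δ  : -5  5  3  -11
  Δ^2: 10  -2  -14
  Δ^3: -12  -12
  Δ^4: 0
The third differences are constant (-12) and nonzero, while all higher differences vanish, so the minimal degree is 3.

3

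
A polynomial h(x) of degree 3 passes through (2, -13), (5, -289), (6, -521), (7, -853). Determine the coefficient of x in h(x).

-3

Write h(x) = ax^3 + bx^2 + cx + d. Substituting each data point gives a linear system:
  8a + 4b + 2c + d = -13
  125a + 25b + 5c + d = -289
  216a + 36b + 6c + d = -521
  343a + 49b + 7c + d = -853
Solving the system yields a = -3, b = 4, c = -3, d = 1.
So h(x) = -3x³ + 4x² - 3x + 1.
The coefficient of x is -3.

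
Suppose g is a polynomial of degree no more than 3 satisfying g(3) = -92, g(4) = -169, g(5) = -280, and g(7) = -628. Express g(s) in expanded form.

Using the Lagrange interpolation formula with nodes 3, 4, 5, 7:
  L_0(s) = (s - 4)(s - 5)(s - 7) / -8
  L_1(s) = (s - 3)(s - 5)(s - 7) / 3
  L_2(s) = (s - 3)(s - 4)(s - 7) / -4
  L_3(s) = (s - 3)(s - 4)(s - 5) / 24
Then g(s) = -92·L_0(s) - 169·L_1(s) - 280·L_2(s) - 628·L_3(s).
Expanding and collecting terms gives g(s) = -s^3 - 5s^2 - 5s - 5.
Check: g(3) = -92. ✓

g(s) = -s^3 - 5s^2 - 5s - 5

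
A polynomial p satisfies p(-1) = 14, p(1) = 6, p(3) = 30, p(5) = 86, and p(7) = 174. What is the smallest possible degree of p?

Forward differences of the values at x = -1, 1, 3, 5, 7:
  p  : 14  6  30  86  174
  Δ  : -8  24  56  88
  Δ^2: 32  32  32
  Δ^3: 0  0
  Δ^4: 0
The second differences are constant (32) and nonzero, while all higher differences vanish, so the minimal degree is 2.

2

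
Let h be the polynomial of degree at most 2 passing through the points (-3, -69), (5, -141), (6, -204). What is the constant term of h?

Write h(s) = as^2 + bs + c. Substituting each data point gives a linear system:
  9a - 3b + c = -69
  25a + 5b + c = -141
  36a + 6b + c = -204
Solving the system yields a = -6, b = 3, c = -6.
So h(s) = -6s^2 + 3s - 6.
The constant term is -6.

-6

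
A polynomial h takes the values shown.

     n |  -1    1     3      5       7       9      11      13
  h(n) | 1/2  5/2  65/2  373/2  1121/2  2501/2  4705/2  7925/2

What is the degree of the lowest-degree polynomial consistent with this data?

3

Forward differences of the values at n = -1, 1, 3, 5, 7, 9, 11, 13:
  h  : 1/2  5/2  65/2  373/2  1121/2  2501/2  4705/2  7925/2
  Δ  : 2  30  154  374  690  1102  1610
  Δ^2: 28  124  220  316  412  508
  Δ^3: 96  96  96  96  96
  Δ^4: 0  0  0  0
  Δ^5: 0  0  0
  Δ^6: 0  0
  Δ^7: 0
The third differences are constant (96) and nonzero, while all higher differences vanish, so the minimal degree is 3.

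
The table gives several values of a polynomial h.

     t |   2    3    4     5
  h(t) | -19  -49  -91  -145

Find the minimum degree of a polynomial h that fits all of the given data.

2

Forward differences of the values at t = 2, 3, 4, 5:
  h  : -19  -49  -91  -145
  Δ  : -30  -42  -54
  Δ^2: -12  -12
  Δ^3: 0
The second differences are constant (-12) and nonzero, while all higher differences vanish, so the minimal degree is 2.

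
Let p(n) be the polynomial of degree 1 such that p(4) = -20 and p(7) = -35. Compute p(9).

-45

Using the Lagrange interpolation formula with nodes 4, 7:
  L_0(n) = (n - 7) / -3
  L_1(n) = (n - 4) / 3
Then p(n) = -20·L_0(n) - 35·L_1(n).
Expanding and collecting terms gives p(n) = -5n.
Evaluating at n = 9: p(9) = -45.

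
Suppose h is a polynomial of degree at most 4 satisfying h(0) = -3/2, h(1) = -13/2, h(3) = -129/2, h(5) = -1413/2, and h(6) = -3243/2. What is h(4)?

Using the Lagrange interpolation formula with nodes 0, 1, 3, 5, 6:
  L_0(s) = (s - 1)(s - 3)(s - 5)(s - 6) / 90
  L_1(s) = s(s - 3)(s - 5)(s - 6) / -40
  L_2(s) = s(s - 1)(s - 5)(s - 6) / 36
  L_3(s) = s(s - 1)(s - 3)(s - 6) / -40
  L_4(s) = s(s - 1)(s - 3)(s - 5) / 90
Then h(s) = -3/2·L_0(s) - 13/2·L_1(s) - 129/2·L_2(s) - 1413/2·L_3(s) - 3243/2·L_4(s).
Expanding and collecting terms gives h(s) = -2s^4 + 5s^3 - 2s^2 - 6s - 3/2.
Evaluating at s = 4: h(4) = -499/2.

-499/2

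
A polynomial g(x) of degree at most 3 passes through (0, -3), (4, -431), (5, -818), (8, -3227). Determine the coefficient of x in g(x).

-3

Write g(x) = ax^3 + bx^2 + cx + d. Substituting each data point gives a linear system:
  d = -3
  64a + 16b + 4c + d = -431
  125a + 25b + 5c + d = -818
  512a + 64b + 8c + d = -3227
Solving the system yields a = -6, b = -2, c = -3, d = -3.
So g(x) = -6x^3 - 2x^2 - 3x - 3.
The coefficient of x is -3.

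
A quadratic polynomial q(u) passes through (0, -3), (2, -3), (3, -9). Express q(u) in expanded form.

q(u) = -2u^2 + 4u - 3

Using the Lagrange interpolation formula with nodes 0, 2, 3:
  L_0(u) = (u - 2)(u - 3) / 6
  L_1(u) = u(u - 3) / -2
  L_2(u) = u(u - 2) / 3
Then q(u) = -3·L_0(u) - 3·L_1(u) - 9·L_2(u).
Expanding and collecting terms gives q(u) = -2u² + 4u - 3.
Check: q(0) = -3. ✓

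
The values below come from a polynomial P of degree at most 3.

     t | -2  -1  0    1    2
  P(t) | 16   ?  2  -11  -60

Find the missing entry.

The 4 known points determine the degree-3 polynomial uniquely.
Write P(t) = at^3 + bt^2 + ct + d. Substituting each data point gives a linear system:
  -8a + 4b - 2c + d = 16
  d = 2
  a + b + c + d = -11
  8a + 4b + 2c + d = -60
Solving the system yields a = -4, b = -6, c = -3, d = 2.
So P(t) = -4t³ - 6t² - 3t + 2.
Then P(-1) = 3.

3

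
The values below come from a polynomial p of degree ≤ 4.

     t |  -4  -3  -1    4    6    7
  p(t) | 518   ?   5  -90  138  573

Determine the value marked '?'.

183

The 5 known points determine the degree-4 polynomial uniquely.
Write p(t) = at^4 + bt^3 + ct^2 + dt + e. Substituting each data point gives a linear system:
  256a - 64b + 16c - 4d + e = 518
  a - b + c - d + e = 5
  256a + 64b + 16c + 4d + e = -90
  1296a + 216b + 36c + 6d + e = 138
  2401a + 343b + 49c + 7d + e = 573
Solving the system yields a = 1, b = -5, c = -3, d = 4, e = 6.
So p(t) = t^4 - 5t^3 - 3t^2 + 4t + 6.
Then p(-3) = 183.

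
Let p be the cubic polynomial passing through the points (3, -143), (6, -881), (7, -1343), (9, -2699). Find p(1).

Write p(s) = as^3 + bs^2 + cs + d. Substituting each data point gives a linear system:
  27a + 9b + 3c + d = -143
  216a + 36b + 6c + d = -881
  343a + 49b + 7c + d = -1343
  729a + 81b + 9c + d = -2699
Solving the system yields a = -3, b = -6, c = -3, d = 1.
So p(s) = -3s^3 - 6s^2 - 3s + 1.
Then p(1) = -11.

-11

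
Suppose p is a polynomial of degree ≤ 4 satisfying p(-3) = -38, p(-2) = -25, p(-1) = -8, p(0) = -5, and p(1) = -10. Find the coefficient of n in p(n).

Write p(n) = an^4 + bn^3 + cn^2 + dn + e. Substituting each data point gives a linear system:
  81a - 27b + 9c - 3d + e = -38
  16a - 8b + 4c - 2d + e = -25
  a - b + c - d + e = -8
  e = -5
  a + b + c + d + e = -10
Solving the system yields a = 1, b = 3, c = -5, d = -4, e = -5.
So p(n) = n^4 + 3n^3 - 5n^2 - 4n - 5.
The coefficient of n is -4.

-4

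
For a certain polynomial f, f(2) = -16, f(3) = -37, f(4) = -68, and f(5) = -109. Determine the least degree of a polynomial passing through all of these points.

Forward differences of the values at s = 2, 3, 4, 5:
  f  : -16  -37  -68  -109
  Δ  : -21  -31  -41
  Δ^2: -10  -10
  Δ^3: 0
The second differences are constant (-10) and nonzero, while all higher differences vanish, so the minimal degree is 2.

2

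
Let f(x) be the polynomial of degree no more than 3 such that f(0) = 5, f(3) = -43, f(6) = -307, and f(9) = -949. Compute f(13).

-2673

Using the Lagrange interpolation formula with nodes 0, 3, 6, 9:
  L_0(x) = (x - 3)(x - 6)(x - 9) / -162
  L_1(x) = x(x - 6)(x - 9) / 54
  L_2(x) = x(x - 3)(x - 9) / -54
  L_3(x) = x(x - 3)(x - 6) / 162
Then f(x) = 5·L_0(x) - 43·L_1(x) - 307·L_2(x) - 949·L_3(x).
Expanding and collecting terms gives f(x) = -x³ - 3x² + 2x + 5.
Evaluating at x = 13: f(13) = -2673.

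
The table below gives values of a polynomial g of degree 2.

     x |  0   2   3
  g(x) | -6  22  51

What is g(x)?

g(x) = 5x^2 + 4x - 6

Using the Lagrange interpolation formula with nodes 0, 2, 3:
  L_0(x) = (x - 2)(x - 3) / 6
  L_1(x) = x(x - 3) / -2
  L_2(x) = x(x - 2) / 3
Then g(x) = -6·L_0(x) + 22·L_1(x) + 51·L_2(x).
Expanding and collecting terms gives g(x) = 5x² + 4x - 6.
Check: g(3) = 51. ✓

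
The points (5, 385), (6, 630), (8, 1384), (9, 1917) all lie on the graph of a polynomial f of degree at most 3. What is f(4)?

212

Using the Lagrange interpolation formula with nodes 5, 6, 8, 9:
  L_0(u) = (u - 6)(u - 8)(u - 9) / -12
  L_1(u) = (u - 5)(u - 8)(u - 9) / 6
  L_2(u) = (u - 5)(u - 6)(u - 9) / -6
  L_3(u) = (u - 5)(u - 6)(u - 8) / 12
Then f(u) = 385·L_0(u) + 630·L_1(u) + 1384·L_2(u) + 1917·L_3(u).
Expanding and collecting terms gives f(u) = 2u^3 + 6u^2 - 3u.
Evaluating at u = 4: f(4) = 212.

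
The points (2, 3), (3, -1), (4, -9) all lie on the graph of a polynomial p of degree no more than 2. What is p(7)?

Write p(s) = as^2 + bs + c. Substituting each data point gives a linear system:
  4a + 2b + c = 3
  9a + 3b + c = -1
  16a + 4b + c = -9
Solving the system yields a = -2, b = 6, c = -1.
So p(s) = -2s^2 + 6s - 1.
Then p(7) = -57.

-57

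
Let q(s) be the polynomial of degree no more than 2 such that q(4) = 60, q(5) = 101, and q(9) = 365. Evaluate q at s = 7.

Write q(s) = as^2 + bs + c. Substituting each data point gives a linear system:
  16a + 4b + c = 60
  25a + 5b + c = 101
  81a + 9b + c = 365
Solving the system yields a = 5, b = -4, c = -4.
So q(s) = 5s^2 - 4s - 4.
Then q(7) = 213.

213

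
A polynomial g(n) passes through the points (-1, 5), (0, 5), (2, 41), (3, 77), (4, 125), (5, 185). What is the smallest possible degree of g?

Divided differences on the nodes -1, 0, 2, 3, 4, 5:
  order 0: 5  5  41  77  125  185
  order 1: 0  18  36  48  60
  order 2: 6  6  6  6
  order 3: 0  0  0
  order 4: 0  0
  order 5: 0
The order-2 divided differences are all 6 (nonzero) and every higher order vanishes, so the data lies on a polynomial of degree exactly 2.

2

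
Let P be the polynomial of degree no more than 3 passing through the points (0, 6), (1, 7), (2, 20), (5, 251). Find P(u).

Write P(u) = au^3 + bu^2 + cu + d. Substituting each data point gives a linear system:
  d = 6
  a + b + c + d = 7
  8a + 4b + 2c + d = 20
  125a + 25b + 5c + d = 251
Solving the system yields a = 2, b = 0, c = -1, d = 6.
So P(u) = 2u³ - u + 6.
Check: P(1) = 7. ✓

P(u) = 2u^3 - u + 6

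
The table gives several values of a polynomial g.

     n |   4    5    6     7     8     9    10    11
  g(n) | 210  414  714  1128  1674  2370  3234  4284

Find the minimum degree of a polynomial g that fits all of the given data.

Forward differences of the values at n = 4, 5, 6, 7, 8, 9, 10, 11:
  g  : 210  414  714  1128  1674  2370  3234  4284
  Δ  : 204  300  414  546  696  864  1050
  Δ^2: 96  114  132  150  168  186
  Δ^3: 18  18  18  18  18
  Δ^4: 0  0  0  0
  Δ^5: 0  0  0
  Δ^6: 0  0
  Δ^7: 0
The third differences are constant (18) and nonzero, while all higher differences vanish, so the minimal degree is 3.

3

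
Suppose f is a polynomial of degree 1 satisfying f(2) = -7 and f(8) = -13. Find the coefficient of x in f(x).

-1

Write f(x) = ax + b. Substituting each data point gives a linear system:
  2a + b = -7
  8a + b = -13
Solving the system yields a = -1, b = -5.
So f(x) = -x - 5.
The leading coefficient is -1.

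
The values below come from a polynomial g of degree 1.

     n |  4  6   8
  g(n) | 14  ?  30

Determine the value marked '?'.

The 2 known points determine the degree-1 polynomial uniquely.
Write g(n) = an + b. Substituting each data point gives a linear system:
  4a + b = 14
  8a + b = 30
Solving the system yields a = 4, b = -2.
So g(n) = 4n - 2.
Then g(6) = 22.

22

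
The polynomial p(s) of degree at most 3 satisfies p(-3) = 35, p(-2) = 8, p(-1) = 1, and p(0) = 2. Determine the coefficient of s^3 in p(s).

-2

Write p(s) = as^3 + bs^2 + cs + d. Substituting each data point gives a linear system:
  -27a + 9b - 3c + d = 35
  -8a + 4b - 2c + d = 8
  -a + b - c + d = 1
  d = 2
Solving the system yields a = -2, b = -2, c = 1, d = 2.
So p(s) = -2s^3 - 2s^2 + s + 2.
The leading coefficient is -2.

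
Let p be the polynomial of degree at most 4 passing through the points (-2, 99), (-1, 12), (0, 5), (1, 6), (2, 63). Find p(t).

Write p(t) = at^4 + bt^3 + ct^2 + dt + e. Substituting each data point gives a linear system:
  16a - 8b + 4c - 2d + e = 99
  a - b + c - d + e = 12
  e = 5
  a + b + c + d + e = 6
  16a + 8b + 4c + 2d + e = 63
Solving the system yields a = 5, b = -2, c = -1, d = -1, e = 5.
So p(t) = 5t⁴ - 2t³ - t² - t + 5.
Check: p(0) = 5. ✓

p(t) = 5t^4 - 2t^3 - t^2 - t + 5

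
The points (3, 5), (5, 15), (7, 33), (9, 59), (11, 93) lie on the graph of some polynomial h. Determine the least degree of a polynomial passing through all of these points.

Forward differences of the values at t = 3, 5, 7, 9, 11:
  h  : 5  15  33  59  93
  Δ  : 10  18  26  34
  Δ^2: 8  8  8
  Δ^3: 0  0
  Δ^4: 0
The second differences are constant (8) and nonzero, while all higher differences vanish, so the minimal degree is 2.

2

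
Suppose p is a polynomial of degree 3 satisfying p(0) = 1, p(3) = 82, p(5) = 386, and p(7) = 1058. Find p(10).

Write p(x) = ax^3 + bx^2 + cx + d. Substituting each data point gives a linear system:
  d = 1
  27a + 9b + 3c + d = 82
  125a + 25b + 5c + d = 386
  343a + 49b + 7c + d = 1058
Solving the system yields a = 3, b = 1, c = -3, d = 1.
So p(x) = 3x^3 + x^2 - 3x + 1.
Then p(10) = 3071.

3071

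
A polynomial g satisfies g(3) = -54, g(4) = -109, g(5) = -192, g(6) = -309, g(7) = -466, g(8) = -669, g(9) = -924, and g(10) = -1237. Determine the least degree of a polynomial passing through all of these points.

Forward differences of the values at t = 3, 4, 5, 6, 7, 8, 9, 10:
  g  : -54  -109  -192  -309  -466  -669  -924  -1237
  Δ  : -55  -83  -117  -157  -203  -255  -313
  Δ^2: -28  -34  -40  -46  -52  -58
  Δ^3: -6  -6  -6  -6  -6
  Δ^4: 0  0  0  0
  Δ^5: 0  0  0
  Δ^6: 0  0
  Δ^7: 0
The third differences are constant (-6) and nonzero, while all higher differences vanish, so the minimal degree is 3.

3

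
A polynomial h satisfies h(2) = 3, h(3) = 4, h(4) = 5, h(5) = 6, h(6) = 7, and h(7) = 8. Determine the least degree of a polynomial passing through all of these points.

Forward differences of the values at s = 2, 3, 4, 5, 6, 7:
  h  : 3  4  5  6  7  8
  Δ  : 1  1  1  1  1
  Δ^2: 0  0  0  0
  Δ^3: 0  0  0
  Δ^4: 0  0
  Δ^5: 0
The first differences are constant (1) and nonzero, while all higher differences vanish, so the minimal degree is 1.

1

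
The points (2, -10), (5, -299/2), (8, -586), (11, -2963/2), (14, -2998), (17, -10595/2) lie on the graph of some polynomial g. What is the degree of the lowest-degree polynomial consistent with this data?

Forward differences of the values at u = 2, 5, 8, 11, 14, 17:
  g  : -10  -299/2  -586  -2963/2  -2998  -10595/2
  Δ  : -279/2  -873/2  -1791/2  -3033/2  -4599/2
  Δ^2: -297  -459  -621  -783
  Δ^3: -162  -162  -162
  Δ^4: 0  0
  Δ^5: 0
The third differences are constant (-162) and nonzero, while all higher differences vanish, so the minimal degree is 3.

3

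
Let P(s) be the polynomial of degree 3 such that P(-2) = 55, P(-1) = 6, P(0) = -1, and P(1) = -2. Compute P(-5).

814

Forward differences of the values at s = -2, -1, 0, 1:
  P  : 55  6  -1  -2
  Δ  : -49  -7  -1
  Δ^2: 42  6
  Δ^3: -36
The third differences are constant, confirming degree 3.
Interpolating (Newton forward form) and evaluating at s = -5 gives P(-5) = 814.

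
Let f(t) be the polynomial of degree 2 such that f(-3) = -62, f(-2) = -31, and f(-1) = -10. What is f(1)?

2

Using the Lagrange interpolation formula with nodes -3, -2, -1:
  L_0(t) = (t + 2)(t + 1) / 2
  L_1(t) = (t + 3)(t + 1) / -1
  L_2(t) = (t + 3)(t + 2) / 2
Then f(t) = -62·L_0(t) - 31·L_1(t) - 10·L_2(t).
Expanding and collecting terms gives f(t) = -5t^2 + 6t + 1.
Evaluating at t = 1: f(1) = 2.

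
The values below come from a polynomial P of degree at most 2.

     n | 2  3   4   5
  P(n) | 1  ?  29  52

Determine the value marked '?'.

12

The 3 known points determine the degree-2 polynomial uniquely.
Write P(n) = an^2 + bn + c. Substituting each data point gives a linear system:
  4a + 2b + c = 1
  16a + 4b + c = 29
  25a + 5b + c = 52
Solving the system yields a = 3, b = -4, c = -3.
So P(n) = 3n² - 4n - 3.
Then P(3) = 12.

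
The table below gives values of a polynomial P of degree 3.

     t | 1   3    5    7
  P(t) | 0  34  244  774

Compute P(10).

Using the Lagrange interpolation formula with nodes 1, 3, 5, 7:
  L_0(t) = (t - 3)(t - 5)(t - 7) / -48
  L_1(t) = (t - 1)(t - 5)(t - 7) / 16
  L_2(t) = (t - 1)(t - 3)(t - 7) / -16
  L_3(t) = (t - 1)(t - 3)(t - 5) / 48
Then P(t) = 0·L_0(t) + 34·L_1(t) + 244·L_2(t) + 774·L_3(t).
Expanding and collecting terms gives P(t) = 3t^3 - 5t^2 - 2t + 4.
Evaluating at t = 10: P(10) = 2484.

2484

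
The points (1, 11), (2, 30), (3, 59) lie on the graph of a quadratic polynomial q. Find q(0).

2

Forward differences of the values at n = 1, 2, 3:
  q  : 11  30  59
  Δ  : 19  29
  Δ^2: 10
The second differences are constant, confirming degree 2.
Interpolating (Newton forward form) and evaluating at n = 0 gives q(0) = 2.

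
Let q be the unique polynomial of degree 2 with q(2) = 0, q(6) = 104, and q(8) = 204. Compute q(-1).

6

Write q(t) = at^2 + bt + c. Substituting each data point gives a linear system:
  4a + 2b + c = 0
  36a + 6b + c = 104
  64a + 8b + c = 204
Solving the system yields a = 4, b = -6, c = -4.
So q(t) = 4t^2 - 6t - 4.
Then q(-1) = 6.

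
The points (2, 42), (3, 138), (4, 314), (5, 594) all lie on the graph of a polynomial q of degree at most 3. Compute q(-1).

-6

Write q(u) = au^3 + bu^2 + cu + d. Substituting each data point gives a linear system:
  8a + 4b + 2c + d = 42
  27a + 9b + 3c + d = 138
  64a + 16b + 4c + d = 314
  125a + 25b + 5c + d = 594
Solving the system yields a = 4, b = 4, c = 0, d = -6.
So q(u) = 4u^3 + 4u^2 - 6.
Then q(-1) = -6.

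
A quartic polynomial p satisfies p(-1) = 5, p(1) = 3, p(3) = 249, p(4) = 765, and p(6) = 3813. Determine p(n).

p(n) = 3n^4 - n^3 + 4n^2 - 3

Write p(n) = an^4 + bn^3 + cn^2 + dn + e. Substituting each data point gives a linear system:
  a - b + c - d + e = 5
  a + b + c + d + e = 3
  81a + 27b + 9c + 3d + e = 249
  256a + 64b + 16c + 4d + e = 765
  1296a + 216b + 36c + 6d + e = 3813
Solving the system yields a = 3, b = -1, c = 4, d = 0, e = -3.
So p(n) = 3n^4 - n^3 + 4n^2 - 3.
Check: p(4) = 765. ✓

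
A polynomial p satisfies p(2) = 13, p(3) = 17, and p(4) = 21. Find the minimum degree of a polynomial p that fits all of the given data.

1

Forward differences of the values at x = 2, 3, 4:
  p  : 13  17  21
  Δ  : 4  4
  Δ^2: 0
The first differences are constant (4) and nonzero, while all higher differences vanish, so the minimal degree is 1.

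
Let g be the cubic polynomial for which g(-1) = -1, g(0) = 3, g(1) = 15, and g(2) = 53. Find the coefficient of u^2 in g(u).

4

Write g(u) = au^3 + bu^2 + cu + d. Substituting each data point gives a linear system:
  -a + b - c + d = -1
  d = 3
  a + b + c + d = 15
  8a + 4b + 2c + d = 53
Solving the system yields a = 3, b = 4, c = 5, d = 3.
So g(u) = 3u^3 + 4u^2 + 5u + 3.
The coefficient of u^2 is 4.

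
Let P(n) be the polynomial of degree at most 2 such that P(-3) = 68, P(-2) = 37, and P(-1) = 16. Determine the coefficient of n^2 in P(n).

5

Write P(n) = an^2 + bn + c. Substituting each data point gives a linear system:
  9a - 3b + c = 68
  4a - 2b + c = 37
  a - b + c = 16
Solving the system yields a = 5, b = -6, c = 5.
So P(n) = 5n² - 6n + 5.
The leading coefficient is 5.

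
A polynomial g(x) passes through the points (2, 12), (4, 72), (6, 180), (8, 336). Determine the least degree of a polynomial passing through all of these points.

2

Forward differences of the values at x = 2, 4, 6, 8:
  g  : 12  72  180  336
  Δ  : 60  108  156
  Δ^2: 48  48
  Δ^3: 0
The second differences are constant (48) and nonzero, while all higher differences vanish, so the minimal degree is 2.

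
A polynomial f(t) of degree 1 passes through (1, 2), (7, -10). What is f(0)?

Write f(t) = at + b. Substituting each data point gives a linear system:
  a + b = 2
  7a + b = -10
Solving the system yields a = -2, b = 4.
So f(t) = -2t + 4.
Then f(0) = 4.

4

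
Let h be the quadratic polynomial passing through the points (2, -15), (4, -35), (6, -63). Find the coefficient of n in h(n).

-4

Write h(n) = an^2 + bn + c. Substituting each data point gives a linear system:
  4a + 2b + c = -15
  16a + 4b + c = -35
  36a + 6b + c = -63
Solving the system yields a = -1, b = -4, c = -3.
So h(n) = -n^2 - 4n - 3.
The coefficient of n is -4.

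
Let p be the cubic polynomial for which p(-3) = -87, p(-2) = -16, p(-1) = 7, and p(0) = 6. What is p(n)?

p(n) = 4n^3 - 5n + 6

Write p(n) = an^3 + bn^2 + cn + d. Substituting each data point gives a linear system:
  -27a + 9b - 3c + d = -87
  -8a + 4b - 2c + d = -16
  -a + b - c + d = 7
  d = 6
Solving the system yields a = 4, b = 0, c = -5, d = 6.
So p(n) = 4n³ - 5n + 6.
Check: p(-3) = -87. ✓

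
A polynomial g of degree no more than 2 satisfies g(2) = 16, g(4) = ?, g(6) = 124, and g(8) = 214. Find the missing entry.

58

The 3 known points determine the degree-2 polynomial uniquely.
Write g(n) = an^2 + bn + c. Substituting each data point gives a linear system:
  4a + 2b + c = 16
  36a + 6b + c = 124
  64a + 8b + c = 214
Solving the system yields a = 3, b = 3, c = -2.
So g(n) = 3n² + 3n - 2.
Then g(4) = 58.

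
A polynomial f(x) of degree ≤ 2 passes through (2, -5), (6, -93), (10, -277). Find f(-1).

Using the Lagrange interpolation formula with nodes 2, 6, 10:
  L_0(x) = (x - 6)(x - 10) / 32
  L_1(x) = (x - 2)(x - 10) / -16
  L_2(x) = (x - 2)(x - 6) / 32
Then f(x) = -5·L_0(x) - 93·L_1(x) - 277·L_2(x).
Expanding and collecting terms gives f(x) = -3x^2 + 2x + 3.
Evaluating at x = -1: f(-1) = -2.

-2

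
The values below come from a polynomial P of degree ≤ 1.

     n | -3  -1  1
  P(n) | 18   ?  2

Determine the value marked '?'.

On equispaced nodes a degree-1 polynomial has vanishing second forward difference, so
  P(-3) - 2·P(-1) + P(1) = 0.
Substituting the known values and solving for P(-1):
  -2·P(-1) = -20
  P(-1) = 10.

10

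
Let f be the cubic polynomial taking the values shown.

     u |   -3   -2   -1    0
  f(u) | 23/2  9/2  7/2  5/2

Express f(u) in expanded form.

f(u) = -u^3 - 3u^2 - 3u + 5/2

Using the Lagrange interpolation formula with nodes -3, -2, -1, 0:
  L_0(u) = (u + 2)(u + 1)u / -6
  L_1(u) = (u + 3)(u + 1)u / 2
  L_2(u) = (u + 3)(u + 2)u / -2
  L_3(u) = (u + 3)(u + 2)(u + 1) / 6
Then f(u) = 23/2·L_0(u) + 9/2·L_1(u) + 7/2·L_2(u) + 5/2·L_3(u).
Expanding and collecting terms gives f(u) = -u³ - 3u² - 3u + 5/2.
Check: f(0) = 5/2. ✓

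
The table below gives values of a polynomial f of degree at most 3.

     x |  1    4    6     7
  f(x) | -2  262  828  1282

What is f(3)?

114

Write f(x) = ax^3 + bx^2 + cx + d. Substituting each data point gives a linear system:
  a + b + c + d = -2
  64a + 16b + 4c + d = 262
  216a + 36b + 6c + d = 828
  343a + 49b + 7c + d = 1282
Solving the system yields a = 3, b = 6, c = -5, d = -6.
So f(x) = 3x^3 + 6x^2 - 5x - 6.
Then f(3) = 114.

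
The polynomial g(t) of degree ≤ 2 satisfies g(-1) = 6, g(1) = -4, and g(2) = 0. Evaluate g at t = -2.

20

Write g(t) = at^2 + bt + c. Substituting each data point gives a linear system:
  a - b + c = 6
  a + b + c = -4
  4a + 2b + c = 0
Solving the system yields a = 3, b = -5, c = -2.
So g(t) = 3t^2 - 5t - 2.
Then g(-2) = 20.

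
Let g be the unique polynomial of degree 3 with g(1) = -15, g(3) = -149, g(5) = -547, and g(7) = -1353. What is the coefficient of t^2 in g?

-6

Write g(t) = at^3 + bt^2 + ct + d. Substituting each data point gives a linear system:
  a + b + c + d = -15
  27a + 9b + 3c + d = -149
  125a + 25b + 5c + d = -547
  343a + 49b + 7c + d = -1353
Solving the system yields a = -3, b = -6, c = -4, d = -2.
So g(t) = -3t^3 - 6t^2 - 4t - 2.
The coefficient of t^2 is -6.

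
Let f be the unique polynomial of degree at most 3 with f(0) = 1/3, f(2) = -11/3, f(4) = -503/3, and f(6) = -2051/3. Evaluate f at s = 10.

-10619/3

Write f(s) = as^3 + bs^2 + cs + d. Substituting each data point gives a linear system:
  d = 1/3
  8a + 4b + 2c + d = -11/3
  64a + 16b + 4c + d = -503/3
  216a + 36b + 6c + d = -2051/3
Solving the system yields a = -4, b = 4, c = 6, d = 1/3.
So f(s) = -4s³ + 4s² + 6s + 1/3.
Then f(10) = -10619/3.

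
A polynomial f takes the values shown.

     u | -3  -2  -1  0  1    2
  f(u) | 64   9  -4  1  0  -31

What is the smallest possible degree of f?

3

Forward differences of the values at u = -3, -2, -1, 0, 1, 2:
  f  : 64  9  -4  1  0  -31
  Δ  : -55  -13  5  -1  -31
  Δ^2: 42  18  -6  -30
  Δ^3: -24  -24  -24
  Δ^4: 0  0
  Δ^5: 0
The third differences are constant (-24) and nonzero, while all higher differences vanish, so the minimal degree is 3.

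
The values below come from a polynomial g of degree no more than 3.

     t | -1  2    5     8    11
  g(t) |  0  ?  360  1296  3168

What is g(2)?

The 4 known points determine the degree-3 polynomial uniquely.
Write g(t) = at^3 + bt^2 + ct + d. Substituting each data point gives a linear system:
  -a + b - c + d = 0
  125a + 25b + 5c + d = 360
  512a + 64b + 8c + d = 1296
  1331a + 121b + 11c + d = 3168
Solving the system yields a = 2, b = 4, c = 2, d = 0.
So g(t) = 2t³ + 4t² + 2t.
Then g(2) = 36.

36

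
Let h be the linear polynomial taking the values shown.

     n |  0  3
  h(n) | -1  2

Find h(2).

Using the Lagrange interpolation formula with nodes 0, 3:
  L_0(n) = (n - 3) / -3
  L_1(n) = n / 3
Then h(n) = -1·L_0(n) + 2·L_1(n).
Expanding and collecting terms gives h(n) = n - 1.
Evaluating at n = 2: h(2) = 1.

1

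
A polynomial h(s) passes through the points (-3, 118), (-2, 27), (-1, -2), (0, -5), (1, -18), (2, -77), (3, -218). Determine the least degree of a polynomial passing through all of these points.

3

Forward differences of the values at s = -3, -2, -1, 0, 1, 2, 3:
  h  : 118  27  -2  -5  -18  -77  -218
  Δ  : -91  -29  -3  -13  -59  -141
  Δ^2: 62  26  -10  -46  -82
  Δ^3: -36  -36  -36  -36
  Δ^4: 0  0  0
  Δ^5: 0  0
  Δ^6: 0
The third differences are constant (-36) and nonzero, while all higher differences vanish, so the minimal degree is 3.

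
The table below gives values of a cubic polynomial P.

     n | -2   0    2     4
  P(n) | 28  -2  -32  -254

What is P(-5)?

493

Write P(n) = an^3 + bn^2 + cn + d. Substituting each data point gives a linear system:
  -8a + 4b - 2c + d = 28
  d = -2
  8a + 4b + 2c + d = -32
  64a + 16b + 4c + d = -254
Solving the system yields a = -4, b = 0, c = 1, d = -2.
So P(n) = -4n³ + n - 2.
Then P(-5) = 493.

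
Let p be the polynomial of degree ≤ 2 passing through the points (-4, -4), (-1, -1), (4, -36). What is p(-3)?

Write p(u) = au^2 + bu + c. Substituting each data point gives a linear system:
  16a - 4b + c = -4
  a - b + c = -1
  16a + 4b + c = -36
Solving the system yields a = -1, b = -4, c = -4.
So p(u) = -u^2 - 4u - 4.
Then p(-3) = -1.

-1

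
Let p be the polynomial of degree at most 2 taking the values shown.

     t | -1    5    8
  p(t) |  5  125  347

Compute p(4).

Using the Lagrange interpolation formula with nodes -1, 5, 8:
  L_0(t) = (t - 5)(t - 8) / 54
  L_1(t) = (t + 1)(t - 8) / -18
  L_2(t) = (t + 1)(t - 5) / 27
Then p(t) = 5·L_0(t) + 125·L_1(t) + 347·L_2(t).
Expanding and collecting terms gives p(t) = 6t^2 - 4t - 5.
Evaluating at t = 4: p(4) = 75.

75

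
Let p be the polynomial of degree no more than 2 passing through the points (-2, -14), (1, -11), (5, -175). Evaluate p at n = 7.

-329

Write p(n) = an^2 + bn + c. Substituting each data point gives a linear system:
  4a - 2b + c = -14
  a + b + c = -11
  25a + 5b + c = -175
Solving the system yields a = -6, b = -5, c = 0.
So p(n) = -6n² - 5n.
Then p(7) = -329.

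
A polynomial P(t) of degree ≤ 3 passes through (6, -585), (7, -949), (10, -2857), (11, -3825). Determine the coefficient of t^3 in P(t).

Write P(t) = at^3 + bt^2 + ct + d. Substituting each data point gives a linear system:
  216a + 36b + 6c + d = -585
  343a + 49b + 7c + d = -949
  1000a + 100b + 10c + d = -2857
  1331a + 121b + 11c + d = -3825
Solving the system yields a = -3, b = 1, c = 4, d = 3.
So P(t) = -3t^3 + t^2 + 4t + 3.
The leading coefficient is -3.

-3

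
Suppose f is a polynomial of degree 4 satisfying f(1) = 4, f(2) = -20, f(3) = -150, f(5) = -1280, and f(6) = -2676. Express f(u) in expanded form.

f(u) = -2u^4 - u^3 + 3u^2 + 4u

Write f(u) = au^4 + bu^3 + cu^2 + du + e. Substituting each data point gives a linear system:
  a + b + c + d + e = 4
  16a + 8b + 4c + 2d + e = -20
  81a + 27b + 9c + 3d + e = -150
  625a + 125b + 25c + 5d + e = -1280
  1296a + 216b + 36c + 6d + e = -2676
Solving the system yields a = -2, b = -1, c = 3, d = 4, e = 0.
So f(u) = -2u⁴ - u³ + 3u² + 4u.
Check: f(6) = -2676. ✓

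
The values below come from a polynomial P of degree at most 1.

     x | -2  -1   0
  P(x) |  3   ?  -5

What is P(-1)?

On equispaced nodes a degree-1 polynomial has vanishing second forward difference, so
  P(-2) - 2·P(-1) + P(0) = 0.
Substituting the known values and solving for P(-1):
  -2·P(-1) = 2
  P(-1) = -1.

-1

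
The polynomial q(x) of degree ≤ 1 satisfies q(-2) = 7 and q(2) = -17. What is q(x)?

Using the Lagrange interpolation formula with nodes -2, 2:
  L_0(x) = (x - 2) / -4
  L_1(x) = (x + 2) / 4
Then q(x) = 7·L_0(x) - 17·L_1(x).
Expanding and collecting terms gives q(x) = -6x - 5.
Check: q(2) = -17. ✓

q(x) = -6x - 5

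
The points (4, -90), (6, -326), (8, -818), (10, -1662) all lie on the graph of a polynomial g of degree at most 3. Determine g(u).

Write g(u) = au^3 + bu^2 + cu + d. Substituting each data point gives a linear system:
  64a + 16b + 4c + d = -90
  216a + 36b + 6c + d = -326
  512a + 64b + 8c + d = -818
  1000a + 100b + 10c + d = -1662
Solving the system yields a = -2, b = 4, c = -6, d = -2.
So g(u) = -2u³ + 4u² - 6u - 2.
Check: g(8) = -818. ✓

g(u) = -2u^3 + 4u^2 - 6u - 2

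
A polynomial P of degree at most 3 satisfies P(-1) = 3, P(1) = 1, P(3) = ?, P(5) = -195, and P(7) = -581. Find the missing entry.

-33

The 4 known points determine the degree-3 polynomial uniquely.
Write P(n) = an^3 + bn^2 + cn + d. Substituting each data point gives a linear system:
  -a + b - c + d = 3
  a + b + c + d = 1
  125a + 25b + 5c + d = -195
  343a + 49b + 7c + d = -581
Solving the system yields a = -2, b = 2, c = 1, d = 0.
So P(n) = -2n^3 + 2n^2 + n.
Then P(3) = -33.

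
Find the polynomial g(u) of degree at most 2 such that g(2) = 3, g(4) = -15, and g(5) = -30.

Using the Lagrange interpolation formula with nodes 2, 4, 5:
  L_0(u) = (u - 4)(u - 5) / 6
  L_1(u) = (u - 2)(u - 5) / -2
  L_2(u) = (u - 2)(u - 4) / 3
Then g(u) = 3·L_0(u) - 15·L_1(u) - 30·L_2(u).
Expanding and collecting terms gives g(u) = -2u^2 + 3u + 5.
Check: g(5) = -30. ✓

g(u) = -2u^2 + 3u + 5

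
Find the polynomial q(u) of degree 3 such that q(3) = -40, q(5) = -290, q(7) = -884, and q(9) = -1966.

q(u) = -3u^3 + 2u^2 + 6u + 5

Write q(u) = au^3 + bu^2 + cu + d. Substituting each data point gives a linear system:
  27a + 9b + 3c + d = -40
  125a + 25b + 5c + d = -290
  343a + 49b + 7c + d = -884
  729a + 81b + 9c + d = -1966
Solving the system yields a = -3, b = 2, c = 6, d = 5.
So q(u) = -3u³ + 2u² + 6u + 5.
Check: q(7) = -884. ✓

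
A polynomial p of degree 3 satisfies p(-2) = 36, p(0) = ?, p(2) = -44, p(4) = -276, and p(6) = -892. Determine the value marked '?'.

-4

The 4 known points determine the degree-3 polynomial uniquely.
Write p(u) = au^3 + bu^2 + cu + d. Substituting each data point gives a linear system:
  -8a + 4b - 2c + d = 36
  8a + 4b + 2c + d = -44
  64a + 16b + 4c + d = -276
  216a + 36b + 6c + d = -892
Solving the system yields a = -4, b = 0, c = -4, d = -4.
So p(u) = -4u^3 - 4u - 4.
Then p(0) = -4.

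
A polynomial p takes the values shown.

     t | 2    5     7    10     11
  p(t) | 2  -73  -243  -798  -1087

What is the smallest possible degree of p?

Divided differences on the nodes 2, 5, 7, 10, 11:
  order 0: 2  -73  -243  -798  -1087
  order 1: -25  -85  -185  -289
  order 2: -12  -20  -26
  order 3: -1  -1
  order 4: 0
The order-3 divided differences are all -1 (nonzero) and every higher order vanishes, so the data lies on a polynomial of degree exactly 3.

3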